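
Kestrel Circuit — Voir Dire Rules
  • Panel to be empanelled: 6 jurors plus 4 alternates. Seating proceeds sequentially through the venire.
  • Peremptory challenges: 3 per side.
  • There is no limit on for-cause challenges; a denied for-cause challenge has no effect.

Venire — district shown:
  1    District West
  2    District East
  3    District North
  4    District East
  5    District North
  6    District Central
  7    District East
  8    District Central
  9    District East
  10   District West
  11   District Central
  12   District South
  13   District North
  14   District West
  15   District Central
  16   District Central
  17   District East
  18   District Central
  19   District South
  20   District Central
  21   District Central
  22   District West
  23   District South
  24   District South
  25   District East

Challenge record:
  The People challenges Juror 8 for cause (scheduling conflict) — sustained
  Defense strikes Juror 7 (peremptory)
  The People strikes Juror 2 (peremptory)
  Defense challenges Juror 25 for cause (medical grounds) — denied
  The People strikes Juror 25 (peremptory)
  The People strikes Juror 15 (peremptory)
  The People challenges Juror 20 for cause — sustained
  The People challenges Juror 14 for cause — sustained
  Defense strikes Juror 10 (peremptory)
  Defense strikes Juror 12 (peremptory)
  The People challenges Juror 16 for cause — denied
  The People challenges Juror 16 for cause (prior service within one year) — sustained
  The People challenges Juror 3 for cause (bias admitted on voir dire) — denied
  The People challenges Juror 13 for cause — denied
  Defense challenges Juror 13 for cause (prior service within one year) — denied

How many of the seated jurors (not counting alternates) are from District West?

Removed: #2, #7, #8, #10, #12, #14, #15, #16, #20, #25.
Seated jurors 1–6: #1, #3, #4, #5, #6, #9 (alternates #11, #13, #17, #18 not counted).
Of those, in District West: #1 → 1.

1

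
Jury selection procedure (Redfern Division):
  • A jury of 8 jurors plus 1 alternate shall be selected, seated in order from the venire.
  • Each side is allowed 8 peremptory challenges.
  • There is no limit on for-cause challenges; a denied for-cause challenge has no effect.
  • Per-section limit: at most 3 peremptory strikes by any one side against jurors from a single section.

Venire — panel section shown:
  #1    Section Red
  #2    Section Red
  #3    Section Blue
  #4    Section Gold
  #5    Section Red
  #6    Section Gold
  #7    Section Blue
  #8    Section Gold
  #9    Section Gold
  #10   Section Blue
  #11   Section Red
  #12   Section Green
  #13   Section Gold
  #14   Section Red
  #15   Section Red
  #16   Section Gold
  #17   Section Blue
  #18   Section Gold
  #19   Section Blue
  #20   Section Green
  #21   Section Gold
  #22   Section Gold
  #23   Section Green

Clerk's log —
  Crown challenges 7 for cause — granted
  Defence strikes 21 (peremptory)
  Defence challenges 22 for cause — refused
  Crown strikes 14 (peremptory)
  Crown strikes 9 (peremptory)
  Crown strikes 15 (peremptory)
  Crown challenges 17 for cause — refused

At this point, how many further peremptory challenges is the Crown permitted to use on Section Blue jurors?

Crown peremptories so far: #14, #9, #15 — 3 of 8 used, 5 left overall.
Against Section Blue: none yet — per-section cap 3 leaves 3.
Binding limit: min(5, 3) = 3.

3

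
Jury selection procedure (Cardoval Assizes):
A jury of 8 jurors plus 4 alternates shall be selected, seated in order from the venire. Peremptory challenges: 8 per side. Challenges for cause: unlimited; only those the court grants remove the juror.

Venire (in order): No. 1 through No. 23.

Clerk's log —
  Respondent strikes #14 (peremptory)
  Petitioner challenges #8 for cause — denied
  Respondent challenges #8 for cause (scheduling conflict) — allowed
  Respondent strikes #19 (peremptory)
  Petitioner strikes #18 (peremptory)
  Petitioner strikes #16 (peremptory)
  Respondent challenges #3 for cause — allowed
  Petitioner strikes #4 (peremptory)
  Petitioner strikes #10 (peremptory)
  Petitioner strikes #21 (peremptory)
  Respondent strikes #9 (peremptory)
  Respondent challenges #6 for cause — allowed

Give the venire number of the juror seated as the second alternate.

20

Removed: #3, #4, #6, #8, #9, #10, #14, #16, #18, #19, #21.
Seating in order: seats 1–8 → #1, #2, #5, #7, #11, #12, #13, #15; alternates → #17, #20, #22, #23.
So alternate 2 is #20.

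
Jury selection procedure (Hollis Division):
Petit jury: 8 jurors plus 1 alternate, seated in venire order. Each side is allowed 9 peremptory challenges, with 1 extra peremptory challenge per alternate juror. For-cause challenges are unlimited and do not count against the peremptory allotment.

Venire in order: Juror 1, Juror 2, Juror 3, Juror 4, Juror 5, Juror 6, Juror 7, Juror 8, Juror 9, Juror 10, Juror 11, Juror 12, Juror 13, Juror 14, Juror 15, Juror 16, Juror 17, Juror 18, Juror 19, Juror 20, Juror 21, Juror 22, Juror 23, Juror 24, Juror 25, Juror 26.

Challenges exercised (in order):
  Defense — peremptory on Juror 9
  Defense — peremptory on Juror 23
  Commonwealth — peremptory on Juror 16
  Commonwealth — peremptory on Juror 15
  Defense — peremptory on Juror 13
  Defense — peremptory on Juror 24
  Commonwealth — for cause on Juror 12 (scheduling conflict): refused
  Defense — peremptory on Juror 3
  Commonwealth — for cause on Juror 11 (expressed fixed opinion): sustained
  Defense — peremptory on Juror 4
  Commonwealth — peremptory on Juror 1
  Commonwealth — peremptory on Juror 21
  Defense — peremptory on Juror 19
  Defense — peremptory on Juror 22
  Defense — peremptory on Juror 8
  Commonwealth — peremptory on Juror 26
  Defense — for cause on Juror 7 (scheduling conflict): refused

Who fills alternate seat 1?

18

Removed: #1, #3, #4, #8, #9, #11, #13, #15, #16, #19, #21, #22, #23, #24, #26. (#7, #12 stay — for-cause denied.)
Seating in order: seats 1–8 → #2, #5, #6, #7, #10, #12, #14, #17; alternates → #18.
So alternate 1 is #18.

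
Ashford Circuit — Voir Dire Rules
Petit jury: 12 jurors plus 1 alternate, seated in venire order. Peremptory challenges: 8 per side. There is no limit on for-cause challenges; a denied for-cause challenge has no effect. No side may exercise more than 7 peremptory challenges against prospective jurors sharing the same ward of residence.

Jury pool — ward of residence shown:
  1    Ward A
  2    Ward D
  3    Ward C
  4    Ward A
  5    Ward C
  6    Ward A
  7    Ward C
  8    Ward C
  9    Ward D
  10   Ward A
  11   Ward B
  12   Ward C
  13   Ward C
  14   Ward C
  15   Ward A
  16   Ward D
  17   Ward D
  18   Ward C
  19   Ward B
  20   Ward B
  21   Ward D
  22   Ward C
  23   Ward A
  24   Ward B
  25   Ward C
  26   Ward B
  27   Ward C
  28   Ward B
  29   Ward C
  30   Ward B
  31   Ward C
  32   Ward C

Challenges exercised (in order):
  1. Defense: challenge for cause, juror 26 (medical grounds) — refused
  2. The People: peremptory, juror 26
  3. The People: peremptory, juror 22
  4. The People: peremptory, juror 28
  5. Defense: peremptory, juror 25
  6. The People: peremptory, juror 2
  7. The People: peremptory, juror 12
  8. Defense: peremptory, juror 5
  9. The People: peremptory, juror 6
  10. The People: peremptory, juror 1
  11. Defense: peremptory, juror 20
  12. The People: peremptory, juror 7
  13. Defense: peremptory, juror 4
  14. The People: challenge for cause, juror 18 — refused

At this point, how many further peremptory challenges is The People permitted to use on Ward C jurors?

0

The People peremptories so far: #26, #22, #28, #2, #12, #6, #1, #7 — 8 of 8 used, 0 left overall.
Against Ward C: #22, #12, #7 — 3 used; per-ward cap 7 leaves 4.
Binding limit: min(0, 4) = 0.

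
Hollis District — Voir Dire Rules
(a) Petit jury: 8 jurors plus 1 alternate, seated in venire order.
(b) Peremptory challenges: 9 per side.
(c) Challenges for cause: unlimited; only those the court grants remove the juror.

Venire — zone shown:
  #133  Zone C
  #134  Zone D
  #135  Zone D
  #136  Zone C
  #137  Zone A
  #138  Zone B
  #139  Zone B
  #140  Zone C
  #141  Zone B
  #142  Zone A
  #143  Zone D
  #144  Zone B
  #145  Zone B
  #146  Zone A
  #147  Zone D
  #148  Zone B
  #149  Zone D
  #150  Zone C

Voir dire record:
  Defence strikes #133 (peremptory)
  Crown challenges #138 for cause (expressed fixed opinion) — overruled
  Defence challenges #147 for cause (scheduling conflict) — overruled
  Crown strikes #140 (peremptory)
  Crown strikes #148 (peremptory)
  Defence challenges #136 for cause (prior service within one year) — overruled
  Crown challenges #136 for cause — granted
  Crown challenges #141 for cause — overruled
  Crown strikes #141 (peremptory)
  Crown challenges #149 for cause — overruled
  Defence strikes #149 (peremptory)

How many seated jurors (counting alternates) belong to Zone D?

3

Removed: #133, #136, #140, #141, #148, #149.
Seated (9 incl. alternates): #134, #135, #137, #138, #139, #142, #143, #144, #145.
Of those, in Zone D: #134, #135, #143 → 3.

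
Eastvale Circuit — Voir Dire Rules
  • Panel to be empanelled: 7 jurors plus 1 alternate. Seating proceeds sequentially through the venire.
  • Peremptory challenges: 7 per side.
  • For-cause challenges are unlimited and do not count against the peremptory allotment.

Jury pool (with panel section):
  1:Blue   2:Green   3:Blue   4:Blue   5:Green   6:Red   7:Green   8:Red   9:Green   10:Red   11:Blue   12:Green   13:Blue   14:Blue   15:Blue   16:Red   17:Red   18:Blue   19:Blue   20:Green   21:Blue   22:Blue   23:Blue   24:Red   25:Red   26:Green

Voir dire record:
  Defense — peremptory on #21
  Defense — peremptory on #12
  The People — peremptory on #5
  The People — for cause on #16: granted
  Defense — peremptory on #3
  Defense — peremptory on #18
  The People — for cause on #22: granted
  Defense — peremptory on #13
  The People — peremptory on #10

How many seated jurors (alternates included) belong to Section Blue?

Removed: #3, #5, #10, #12, #13, #16, #18, #21, #22.
Seated (8 incl. alternates): #1, #2, #4, #6, #7, #8, #9, #11.
Of those, in Section Blue: #1, #4, #11 → 3.

3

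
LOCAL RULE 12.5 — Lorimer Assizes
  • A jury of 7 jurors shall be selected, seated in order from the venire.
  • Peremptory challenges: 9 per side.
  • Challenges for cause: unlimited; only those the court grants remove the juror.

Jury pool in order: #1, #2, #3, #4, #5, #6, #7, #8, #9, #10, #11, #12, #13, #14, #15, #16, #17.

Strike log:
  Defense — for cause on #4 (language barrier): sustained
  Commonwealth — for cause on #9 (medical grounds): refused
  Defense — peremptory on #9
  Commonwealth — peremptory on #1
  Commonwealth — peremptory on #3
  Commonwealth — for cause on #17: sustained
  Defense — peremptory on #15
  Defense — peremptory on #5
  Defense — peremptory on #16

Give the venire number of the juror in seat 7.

Removed: #1, #3, #4, #5, #9, #15, #16, #17.
Seating in order: seats 1–7 → #2, #6, #7, #8, #10, #11, #12.
So seat 7 is #12.

12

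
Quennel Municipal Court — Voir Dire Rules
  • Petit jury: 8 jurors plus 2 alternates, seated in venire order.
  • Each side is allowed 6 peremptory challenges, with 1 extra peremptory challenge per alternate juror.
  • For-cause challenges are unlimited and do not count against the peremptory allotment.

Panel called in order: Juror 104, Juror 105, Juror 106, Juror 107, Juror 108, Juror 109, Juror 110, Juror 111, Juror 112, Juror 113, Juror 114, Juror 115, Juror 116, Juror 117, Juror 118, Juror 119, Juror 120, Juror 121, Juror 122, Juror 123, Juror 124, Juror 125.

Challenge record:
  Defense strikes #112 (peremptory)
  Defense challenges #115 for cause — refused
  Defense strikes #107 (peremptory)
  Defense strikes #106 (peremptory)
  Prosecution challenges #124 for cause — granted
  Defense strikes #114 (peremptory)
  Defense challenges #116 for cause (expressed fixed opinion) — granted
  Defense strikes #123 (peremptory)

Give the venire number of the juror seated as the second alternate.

118

Removed: #106, #107, #112, #114, #116, #123, #124. (#115 stays — for-cause denied.)
Seating in order: seats 1–8 → #104, #105, #108, #109, #110, #111, #113, #115; alternates → #117, #118.
So alternate 2 is #118.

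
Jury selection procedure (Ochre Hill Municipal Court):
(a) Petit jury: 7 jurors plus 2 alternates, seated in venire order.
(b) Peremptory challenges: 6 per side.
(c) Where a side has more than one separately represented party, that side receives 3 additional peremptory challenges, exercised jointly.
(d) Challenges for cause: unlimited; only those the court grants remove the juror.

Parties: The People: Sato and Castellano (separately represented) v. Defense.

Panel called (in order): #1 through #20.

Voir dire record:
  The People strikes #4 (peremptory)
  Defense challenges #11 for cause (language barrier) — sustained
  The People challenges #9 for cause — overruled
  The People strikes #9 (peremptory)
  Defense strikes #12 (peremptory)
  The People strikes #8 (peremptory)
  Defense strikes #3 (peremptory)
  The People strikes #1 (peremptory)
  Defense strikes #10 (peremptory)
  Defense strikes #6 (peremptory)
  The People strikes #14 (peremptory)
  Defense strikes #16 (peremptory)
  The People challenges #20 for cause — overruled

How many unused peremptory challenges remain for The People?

The People allotment: 6 base + 3 multi-party = 9.
The People peremptories used: #4, #9, #8, #1, #14 — 5 (for-cause on #9, #20 don't count).
Remaining: 9 − 5 = 4.

4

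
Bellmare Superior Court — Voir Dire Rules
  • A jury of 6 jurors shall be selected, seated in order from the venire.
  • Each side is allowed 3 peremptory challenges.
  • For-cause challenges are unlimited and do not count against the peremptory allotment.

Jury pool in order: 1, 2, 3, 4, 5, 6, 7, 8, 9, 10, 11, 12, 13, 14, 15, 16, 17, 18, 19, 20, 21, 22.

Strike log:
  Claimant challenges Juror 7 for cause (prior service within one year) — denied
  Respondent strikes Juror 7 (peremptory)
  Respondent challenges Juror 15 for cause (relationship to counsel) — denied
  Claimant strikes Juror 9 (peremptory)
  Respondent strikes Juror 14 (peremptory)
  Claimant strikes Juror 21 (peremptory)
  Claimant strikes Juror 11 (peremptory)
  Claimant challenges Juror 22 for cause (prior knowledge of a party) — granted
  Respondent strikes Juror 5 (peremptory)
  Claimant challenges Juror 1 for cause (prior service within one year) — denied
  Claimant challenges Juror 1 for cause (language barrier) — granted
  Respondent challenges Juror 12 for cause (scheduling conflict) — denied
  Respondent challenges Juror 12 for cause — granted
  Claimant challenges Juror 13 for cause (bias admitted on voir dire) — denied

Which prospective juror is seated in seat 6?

Removed: #1, #5, #7, #9, #11, #12, #14, #21, #22. (#13, #15 stay — for-cause denied.)
Seating in order: seats 1–6 → #2, #3, #4, #6, #8, #10.
So seat 6 is #10.

10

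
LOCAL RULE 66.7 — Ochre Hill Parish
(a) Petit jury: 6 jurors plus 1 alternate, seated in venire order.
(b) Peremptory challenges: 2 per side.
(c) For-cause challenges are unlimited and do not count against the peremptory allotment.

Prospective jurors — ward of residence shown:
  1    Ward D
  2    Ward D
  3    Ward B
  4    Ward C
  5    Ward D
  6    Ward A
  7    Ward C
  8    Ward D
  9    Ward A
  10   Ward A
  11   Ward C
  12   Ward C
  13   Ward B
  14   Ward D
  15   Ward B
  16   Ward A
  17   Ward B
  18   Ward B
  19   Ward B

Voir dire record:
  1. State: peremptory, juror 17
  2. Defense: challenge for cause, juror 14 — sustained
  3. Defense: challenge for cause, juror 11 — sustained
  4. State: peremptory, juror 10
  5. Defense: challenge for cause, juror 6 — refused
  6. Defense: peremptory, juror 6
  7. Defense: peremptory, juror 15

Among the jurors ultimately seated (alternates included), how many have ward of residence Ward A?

Removed: #6, #10, #11, #14, #15, #17.
Seated (7 incl. alternates): #1, #2, #3, #4, #5, #7, #8.
None of those are in Ward A → 0.

0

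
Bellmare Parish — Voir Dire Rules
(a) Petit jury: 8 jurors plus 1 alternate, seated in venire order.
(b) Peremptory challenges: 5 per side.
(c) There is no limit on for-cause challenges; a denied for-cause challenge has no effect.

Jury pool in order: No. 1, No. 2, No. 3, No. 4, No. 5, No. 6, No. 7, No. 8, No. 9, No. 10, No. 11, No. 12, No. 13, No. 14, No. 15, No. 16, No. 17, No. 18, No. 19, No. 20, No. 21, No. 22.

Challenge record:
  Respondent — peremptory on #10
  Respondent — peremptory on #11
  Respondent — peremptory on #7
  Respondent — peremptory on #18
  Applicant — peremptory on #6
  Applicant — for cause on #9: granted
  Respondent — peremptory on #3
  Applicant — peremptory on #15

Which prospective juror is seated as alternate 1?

16

Removed: #3, #6, #7, #9, #10, #11, #15, #18.
Seating in order: seats 1–8 → #1, #2, #4, #5, #8, #12, #13, #14; alternates → #16.
So alternate 1 is #16.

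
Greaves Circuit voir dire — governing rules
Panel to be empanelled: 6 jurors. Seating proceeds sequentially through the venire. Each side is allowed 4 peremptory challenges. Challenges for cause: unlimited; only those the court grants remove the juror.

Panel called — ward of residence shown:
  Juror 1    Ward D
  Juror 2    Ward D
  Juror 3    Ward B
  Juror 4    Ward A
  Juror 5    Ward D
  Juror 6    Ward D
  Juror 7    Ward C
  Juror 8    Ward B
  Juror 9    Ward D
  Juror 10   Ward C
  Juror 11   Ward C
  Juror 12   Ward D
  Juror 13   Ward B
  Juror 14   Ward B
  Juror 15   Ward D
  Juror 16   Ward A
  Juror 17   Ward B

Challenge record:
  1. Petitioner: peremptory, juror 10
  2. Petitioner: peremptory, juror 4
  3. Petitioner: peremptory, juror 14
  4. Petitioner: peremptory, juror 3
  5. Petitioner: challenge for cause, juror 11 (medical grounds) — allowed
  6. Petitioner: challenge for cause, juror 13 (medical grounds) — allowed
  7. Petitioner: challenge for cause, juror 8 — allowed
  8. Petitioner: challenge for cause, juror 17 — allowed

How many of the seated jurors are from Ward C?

Removed: #3, #4, #8, #10, #11, #13, #14, #17.
Seated jurors 1–6: #1, #2, #5, #6, #7, #9.
Of those, in Ward C: #7 → 1.

1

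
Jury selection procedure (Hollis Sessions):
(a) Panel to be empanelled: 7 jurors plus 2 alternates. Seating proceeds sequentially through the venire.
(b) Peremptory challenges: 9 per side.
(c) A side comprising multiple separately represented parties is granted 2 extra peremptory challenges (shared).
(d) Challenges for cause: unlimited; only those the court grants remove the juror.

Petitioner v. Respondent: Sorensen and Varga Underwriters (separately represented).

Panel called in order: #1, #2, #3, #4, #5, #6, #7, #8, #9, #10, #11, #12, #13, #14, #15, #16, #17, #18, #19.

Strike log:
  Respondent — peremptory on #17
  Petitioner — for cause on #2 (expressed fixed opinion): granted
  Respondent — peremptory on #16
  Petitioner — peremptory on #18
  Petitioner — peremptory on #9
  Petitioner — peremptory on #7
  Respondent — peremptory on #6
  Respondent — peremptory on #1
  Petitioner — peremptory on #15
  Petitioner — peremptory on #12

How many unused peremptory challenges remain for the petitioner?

4

Petitioner allotment: 9.
Petitioner peremptories used: #18, #9, #7, #15, #12 — 5 (the for-cause on #2 doesn't count).
Remaining: 9 − 5 = 4.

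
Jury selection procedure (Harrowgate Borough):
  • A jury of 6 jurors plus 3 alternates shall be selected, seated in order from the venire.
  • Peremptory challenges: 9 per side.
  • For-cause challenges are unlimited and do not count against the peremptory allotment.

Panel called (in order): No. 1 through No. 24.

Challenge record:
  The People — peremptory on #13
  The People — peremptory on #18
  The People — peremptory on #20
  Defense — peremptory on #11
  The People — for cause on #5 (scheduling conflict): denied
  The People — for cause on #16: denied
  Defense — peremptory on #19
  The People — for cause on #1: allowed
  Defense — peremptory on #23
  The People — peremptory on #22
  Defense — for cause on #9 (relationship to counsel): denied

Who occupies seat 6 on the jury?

Removed: #1, #11, #13, #18, #19, #20, #22, #23. (#5, #9, #16 stay — for-cause denied.)
Seating in order: seats 1–6 → #2, #3, #4, #5, #6, #7; alternates → #8, #9, #10.
So seat 6 is #7.

7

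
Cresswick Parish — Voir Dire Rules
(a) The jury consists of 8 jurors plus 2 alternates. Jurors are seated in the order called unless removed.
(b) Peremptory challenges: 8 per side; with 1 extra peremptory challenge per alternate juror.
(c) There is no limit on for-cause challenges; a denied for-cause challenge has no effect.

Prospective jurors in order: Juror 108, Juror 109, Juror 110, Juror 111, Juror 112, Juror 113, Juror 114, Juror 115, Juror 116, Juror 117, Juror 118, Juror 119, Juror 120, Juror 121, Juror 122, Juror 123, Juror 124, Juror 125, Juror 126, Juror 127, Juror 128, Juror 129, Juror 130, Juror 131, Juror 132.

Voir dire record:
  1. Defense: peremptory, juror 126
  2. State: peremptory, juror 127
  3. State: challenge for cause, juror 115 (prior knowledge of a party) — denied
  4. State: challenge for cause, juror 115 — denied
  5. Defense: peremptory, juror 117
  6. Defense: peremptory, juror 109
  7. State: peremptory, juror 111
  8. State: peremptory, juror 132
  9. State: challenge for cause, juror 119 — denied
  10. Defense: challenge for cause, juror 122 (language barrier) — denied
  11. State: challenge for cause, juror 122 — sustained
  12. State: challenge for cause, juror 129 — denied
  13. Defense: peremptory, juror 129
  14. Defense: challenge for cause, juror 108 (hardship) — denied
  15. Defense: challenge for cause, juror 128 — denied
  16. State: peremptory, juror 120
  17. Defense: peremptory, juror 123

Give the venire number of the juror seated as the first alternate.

Removed: #109, #111, #117, #120, #122, #123, #126, #127, #129, #132. (#108, #115, #119, #128 stay — for-cause denied.)
Filling seats in venire order through position 9: #108, #110, #112, #113, #114, #115, #116, #118, #119.
So alternate 1 is #119.

119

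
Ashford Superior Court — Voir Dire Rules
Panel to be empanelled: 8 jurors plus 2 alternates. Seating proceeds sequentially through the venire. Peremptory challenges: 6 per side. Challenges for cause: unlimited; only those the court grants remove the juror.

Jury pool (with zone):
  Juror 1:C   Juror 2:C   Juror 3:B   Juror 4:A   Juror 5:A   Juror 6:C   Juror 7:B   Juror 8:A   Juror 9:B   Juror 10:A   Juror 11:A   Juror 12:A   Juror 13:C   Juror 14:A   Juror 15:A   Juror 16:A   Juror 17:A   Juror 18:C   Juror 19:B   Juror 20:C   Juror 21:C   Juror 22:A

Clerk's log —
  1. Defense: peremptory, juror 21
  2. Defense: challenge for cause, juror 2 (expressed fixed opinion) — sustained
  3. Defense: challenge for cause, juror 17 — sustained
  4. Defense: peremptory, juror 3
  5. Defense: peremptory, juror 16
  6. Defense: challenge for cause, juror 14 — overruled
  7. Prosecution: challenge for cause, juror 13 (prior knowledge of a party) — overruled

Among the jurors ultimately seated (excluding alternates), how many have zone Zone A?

4

Removed: #2, #3, #16, #17, #21.
Seated jurors 1–8: #1, #4, #5, #6, #7, #8, #9, #10 (alternates #11, #12 not counted).
Of those, in Zone A: #4, #5, #8, #10 → 4.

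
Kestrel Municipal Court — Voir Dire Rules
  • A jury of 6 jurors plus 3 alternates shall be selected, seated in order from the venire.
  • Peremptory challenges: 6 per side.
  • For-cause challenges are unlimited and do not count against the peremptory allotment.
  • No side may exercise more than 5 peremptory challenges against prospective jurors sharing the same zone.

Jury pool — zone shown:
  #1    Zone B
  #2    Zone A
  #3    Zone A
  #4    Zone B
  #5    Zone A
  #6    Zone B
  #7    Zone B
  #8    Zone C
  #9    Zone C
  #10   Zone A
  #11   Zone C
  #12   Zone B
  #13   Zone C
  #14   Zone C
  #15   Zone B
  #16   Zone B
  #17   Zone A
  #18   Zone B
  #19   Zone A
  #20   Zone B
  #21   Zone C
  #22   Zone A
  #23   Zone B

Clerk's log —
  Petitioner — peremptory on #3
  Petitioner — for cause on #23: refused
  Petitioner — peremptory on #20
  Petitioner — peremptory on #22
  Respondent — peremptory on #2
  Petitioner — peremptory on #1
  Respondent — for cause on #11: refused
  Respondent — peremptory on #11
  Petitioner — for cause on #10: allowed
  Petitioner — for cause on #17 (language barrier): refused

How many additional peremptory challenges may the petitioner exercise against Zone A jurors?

Petitioner peremptories so far: #3, #20, #22, #1 — 4 of 6 used, 2 left overall.
Against Zone A: #3, #22 — 2 used; per-zone cap 5 leaves 3.
Binding limit: min(2, 3) = 2.

2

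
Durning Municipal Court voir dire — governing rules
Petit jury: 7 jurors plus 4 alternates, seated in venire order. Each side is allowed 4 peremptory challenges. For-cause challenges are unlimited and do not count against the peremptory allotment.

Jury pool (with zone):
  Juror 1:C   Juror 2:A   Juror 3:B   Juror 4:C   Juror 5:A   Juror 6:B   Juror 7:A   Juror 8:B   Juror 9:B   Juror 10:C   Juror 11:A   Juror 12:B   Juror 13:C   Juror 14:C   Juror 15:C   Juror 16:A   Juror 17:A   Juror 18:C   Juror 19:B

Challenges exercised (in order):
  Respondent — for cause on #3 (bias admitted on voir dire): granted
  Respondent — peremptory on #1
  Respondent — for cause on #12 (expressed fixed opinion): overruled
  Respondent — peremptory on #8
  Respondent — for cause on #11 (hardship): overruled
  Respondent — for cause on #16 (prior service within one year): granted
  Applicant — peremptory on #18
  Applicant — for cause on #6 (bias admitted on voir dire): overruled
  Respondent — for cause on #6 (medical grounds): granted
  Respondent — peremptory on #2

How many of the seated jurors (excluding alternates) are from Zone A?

3

Removed: #1, #2, #3, #6, #8, #16, #18.
Seated jurors 1–7: #4, #5, #7, #9, #10, #11, #12 (alternates #13, #14, #15, #17 not counted).
Of those, in Zone A: #5, #7, #11 → 3.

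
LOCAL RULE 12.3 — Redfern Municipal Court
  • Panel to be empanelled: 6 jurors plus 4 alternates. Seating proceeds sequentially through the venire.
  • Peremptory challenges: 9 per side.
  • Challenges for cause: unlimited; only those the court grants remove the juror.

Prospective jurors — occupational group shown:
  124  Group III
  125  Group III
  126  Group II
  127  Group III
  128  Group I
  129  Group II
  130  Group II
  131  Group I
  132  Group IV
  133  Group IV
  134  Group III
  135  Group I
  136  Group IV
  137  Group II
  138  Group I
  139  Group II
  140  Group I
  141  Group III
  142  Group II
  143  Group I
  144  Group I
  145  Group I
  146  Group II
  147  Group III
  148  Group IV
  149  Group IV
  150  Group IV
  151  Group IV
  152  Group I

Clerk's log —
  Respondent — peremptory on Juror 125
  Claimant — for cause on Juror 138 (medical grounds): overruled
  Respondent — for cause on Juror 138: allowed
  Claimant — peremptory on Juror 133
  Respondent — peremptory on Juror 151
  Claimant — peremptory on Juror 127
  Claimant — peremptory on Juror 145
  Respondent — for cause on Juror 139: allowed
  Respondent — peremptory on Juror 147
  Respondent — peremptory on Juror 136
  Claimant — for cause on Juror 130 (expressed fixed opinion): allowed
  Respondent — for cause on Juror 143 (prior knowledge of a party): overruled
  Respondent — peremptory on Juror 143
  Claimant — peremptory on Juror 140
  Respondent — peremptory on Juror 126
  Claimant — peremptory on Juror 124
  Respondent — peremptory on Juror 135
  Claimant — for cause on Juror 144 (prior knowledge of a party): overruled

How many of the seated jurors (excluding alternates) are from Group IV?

1

Removed: #124, #125, #126, #127, #130, #133, #135, #136, #138, #139, #140, #143, #145, #147, #151.
Seated jurors 1–6: #128, #129, #131, #132, #134, #137 (alternates #141, #142, #144, #146 not counted).
Of those, in Group IV: #132 → 1.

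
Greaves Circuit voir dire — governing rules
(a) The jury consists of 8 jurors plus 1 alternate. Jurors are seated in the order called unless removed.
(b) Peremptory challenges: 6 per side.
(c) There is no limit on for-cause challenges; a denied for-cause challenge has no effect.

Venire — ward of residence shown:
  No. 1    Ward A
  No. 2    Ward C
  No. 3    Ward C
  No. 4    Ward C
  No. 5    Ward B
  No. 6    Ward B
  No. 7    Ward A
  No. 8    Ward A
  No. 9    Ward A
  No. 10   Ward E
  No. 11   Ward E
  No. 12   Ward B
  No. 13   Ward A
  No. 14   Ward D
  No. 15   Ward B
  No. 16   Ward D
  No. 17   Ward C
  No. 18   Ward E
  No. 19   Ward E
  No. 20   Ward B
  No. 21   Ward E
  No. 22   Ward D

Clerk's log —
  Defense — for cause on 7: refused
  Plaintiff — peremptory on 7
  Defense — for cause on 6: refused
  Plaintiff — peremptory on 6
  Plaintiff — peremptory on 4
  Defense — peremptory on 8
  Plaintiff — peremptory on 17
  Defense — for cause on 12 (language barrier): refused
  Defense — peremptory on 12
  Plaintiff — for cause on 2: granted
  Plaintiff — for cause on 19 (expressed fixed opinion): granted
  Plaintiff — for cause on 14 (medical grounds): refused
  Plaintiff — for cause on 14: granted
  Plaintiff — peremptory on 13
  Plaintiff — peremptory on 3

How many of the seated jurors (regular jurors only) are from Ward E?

3

Removed: #2, #3, #4, #6, #7, #8, #12, #13, #14, #17, #19.
Seated jurors 1–8: #1, #5, #9, #10, #11, #15, #16, #18 (alternates #20 not counted).
Of those, in Ward E: #10, #11, #18 → 3.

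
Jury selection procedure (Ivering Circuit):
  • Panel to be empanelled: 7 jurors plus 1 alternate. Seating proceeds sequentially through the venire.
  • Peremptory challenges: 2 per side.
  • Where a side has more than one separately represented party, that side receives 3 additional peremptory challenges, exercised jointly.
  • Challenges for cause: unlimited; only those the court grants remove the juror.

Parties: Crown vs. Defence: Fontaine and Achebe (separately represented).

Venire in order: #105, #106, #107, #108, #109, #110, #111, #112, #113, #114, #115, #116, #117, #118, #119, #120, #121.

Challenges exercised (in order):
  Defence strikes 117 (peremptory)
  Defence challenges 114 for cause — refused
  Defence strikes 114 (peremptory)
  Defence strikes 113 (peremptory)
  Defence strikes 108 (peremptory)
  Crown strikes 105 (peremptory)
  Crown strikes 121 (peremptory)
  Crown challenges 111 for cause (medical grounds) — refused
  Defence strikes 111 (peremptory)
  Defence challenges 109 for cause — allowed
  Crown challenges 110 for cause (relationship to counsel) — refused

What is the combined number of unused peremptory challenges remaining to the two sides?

0

Crown allotment: 2. Defence allotment: 2 base + 3 multi-party = 5.
Crown peremptories used: #105, #121 — 2 (for-cause on #111, #110 don't count).
Defence peremptories used: #117, #114, #113, #108, #111 — 5 (for-cause on #114, #109 don't count).
Remaining: (2 − 2) + (5 − 5) = 0.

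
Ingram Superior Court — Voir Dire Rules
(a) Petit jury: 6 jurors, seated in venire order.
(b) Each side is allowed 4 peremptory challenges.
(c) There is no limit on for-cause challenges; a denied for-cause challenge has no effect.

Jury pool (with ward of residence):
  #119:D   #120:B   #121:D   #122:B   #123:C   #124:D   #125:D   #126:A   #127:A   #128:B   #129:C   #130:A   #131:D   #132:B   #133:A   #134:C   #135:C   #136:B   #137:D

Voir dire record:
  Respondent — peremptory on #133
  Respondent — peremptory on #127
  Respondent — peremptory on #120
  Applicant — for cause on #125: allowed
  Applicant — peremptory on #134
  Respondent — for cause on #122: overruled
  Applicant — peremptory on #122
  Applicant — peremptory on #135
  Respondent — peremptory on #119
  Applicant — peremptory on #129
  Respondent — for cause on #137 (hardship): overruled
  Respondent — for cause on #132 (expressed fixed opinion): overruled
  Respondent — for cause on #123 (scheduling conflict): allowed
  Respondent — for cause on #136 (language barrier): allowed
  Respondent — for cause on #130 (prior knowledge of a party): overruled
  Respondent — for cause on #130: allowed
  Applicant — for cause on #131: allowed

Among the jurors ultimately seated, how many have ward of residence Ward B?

Removed: #119, #120, #122, #123, #125, #127, #129, #130, #131, #133, #134, #135, #136.
Seated jurors 1–6: #121, #124, #126, #128, #132, #137.
Of those, in Ward B: #128, #132 → 2.

2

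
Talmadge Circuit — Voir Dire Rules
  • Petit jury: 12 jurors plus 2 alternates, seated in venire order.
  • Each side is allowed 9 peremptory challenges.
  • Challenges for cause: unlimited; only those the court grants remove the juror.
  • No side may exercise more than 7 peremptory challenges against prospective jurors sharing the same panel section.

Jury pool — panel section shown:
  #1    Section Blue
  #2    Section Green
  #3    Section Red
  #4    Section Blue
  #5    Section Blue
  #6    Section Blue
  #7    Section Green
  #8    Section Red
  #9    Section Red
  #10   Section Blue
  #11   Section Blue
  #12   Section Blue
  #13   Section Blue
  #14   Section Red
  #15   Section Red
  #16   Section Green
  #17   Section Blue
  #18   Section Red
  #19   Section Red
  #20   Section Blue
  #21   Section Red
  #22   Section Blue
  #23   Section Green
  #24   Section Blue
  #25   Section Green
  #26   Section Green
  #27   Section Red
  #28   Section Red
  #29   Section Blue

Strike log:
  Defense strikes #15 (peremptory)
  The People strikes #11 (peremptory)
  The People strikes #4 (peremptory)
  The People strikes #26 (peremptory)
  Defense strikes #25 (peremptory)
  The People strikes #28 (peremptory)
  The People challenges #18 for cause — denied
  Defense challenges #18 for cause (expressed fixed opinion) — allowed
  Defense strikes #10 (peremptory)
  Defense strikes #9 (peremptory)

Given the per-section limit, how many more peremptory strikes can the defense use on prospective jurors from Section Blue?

5

Defense peremptories so far: #15, #25, #10, #9 — 4 of 9 used, 5 left overall.
Against Section Blue: #10 — 1 used; per-section cap 7 leaves 6.
Binding limit: min(5, 6) = 5.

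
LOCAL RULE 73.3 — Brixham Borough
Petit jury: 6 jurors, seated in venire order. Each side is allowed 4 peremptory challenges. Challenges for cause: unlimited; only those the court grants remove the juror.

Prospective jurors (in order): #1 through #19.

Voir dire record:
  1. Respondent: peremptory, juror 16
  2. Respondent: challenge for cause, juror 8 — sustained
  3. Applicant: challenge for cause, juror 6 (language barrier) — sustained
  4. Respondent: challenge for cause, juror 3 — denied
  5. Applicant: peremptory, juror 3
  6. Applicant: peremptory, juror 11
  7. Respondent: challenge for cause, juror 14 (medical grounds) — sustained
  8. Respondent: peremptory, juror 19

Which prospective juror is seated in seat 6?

9

Removed: #3, #6, #8, #11, #14, #16, #19.
Seating in order: seats 1–6 → #1, #2, #4, #5, #7, #9.
So seat 6 is #9.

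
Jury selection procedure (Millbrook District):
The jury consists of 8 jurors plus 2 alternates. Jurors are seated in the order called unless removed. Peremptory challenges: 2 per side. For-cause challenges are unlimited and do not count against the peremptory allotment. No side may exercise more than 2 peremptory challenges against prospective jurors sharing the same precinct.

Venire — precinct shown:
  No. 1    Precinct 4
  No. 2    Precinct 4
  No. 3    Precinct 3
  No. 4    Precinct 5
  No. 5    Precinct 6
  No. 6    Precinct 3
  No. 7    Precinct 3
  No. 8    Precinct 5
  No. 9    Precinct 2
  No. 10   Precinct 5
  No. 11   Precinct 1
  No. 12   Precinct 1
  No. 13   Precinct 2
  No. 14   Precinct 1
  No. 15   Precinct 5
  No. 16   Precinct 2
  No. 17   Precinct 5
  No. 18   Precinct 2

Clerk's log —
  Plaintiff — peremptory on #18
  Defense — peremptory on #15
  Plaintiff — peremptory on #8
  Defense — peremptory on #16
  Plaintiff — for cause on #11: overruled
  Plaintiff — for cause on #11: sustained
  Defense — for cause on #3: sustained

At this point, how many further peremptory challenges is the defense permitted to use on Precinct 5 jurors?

Defense peremptories so far: #15, #16 — 2 of 2 used, 0 left overall.
Against Precinct 5: #15 — 1 used; per-precinct cap 2 leaves 1.
Binding limit: min(0, 1) = 0.

0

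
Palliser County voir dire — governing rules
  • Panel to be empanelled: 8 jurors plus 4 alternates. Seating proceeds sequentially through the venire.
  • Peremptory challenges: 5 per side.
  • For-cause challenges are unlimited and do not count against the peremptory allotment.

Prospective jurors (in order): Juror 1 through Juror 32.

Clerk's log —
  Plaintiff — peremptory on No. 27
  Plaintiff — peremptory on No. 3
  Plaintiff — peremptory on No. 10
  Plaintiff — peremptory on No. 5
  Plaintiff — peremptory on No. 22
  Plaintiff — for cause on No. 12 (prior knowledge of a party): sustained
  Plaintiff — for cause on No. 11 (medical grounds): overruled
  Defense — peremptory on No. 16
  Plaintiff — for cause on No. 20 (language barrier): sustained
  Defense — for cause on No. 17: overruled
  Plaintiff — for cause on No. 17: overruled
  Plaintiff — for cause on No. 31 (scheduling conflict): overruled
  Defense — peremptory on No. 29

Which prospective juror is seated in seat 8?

Removed: #3, #5, #10, #12, #16, #20, #22, #27, #29. (#11, #17, #31 stay — for-cause denied.)
Seating in order: seats 1–8 → #1, #2, #4, #6, #7, #8, #9, #11; alternates → #13, #14, #15, #17.
So seat 8 is #11.

11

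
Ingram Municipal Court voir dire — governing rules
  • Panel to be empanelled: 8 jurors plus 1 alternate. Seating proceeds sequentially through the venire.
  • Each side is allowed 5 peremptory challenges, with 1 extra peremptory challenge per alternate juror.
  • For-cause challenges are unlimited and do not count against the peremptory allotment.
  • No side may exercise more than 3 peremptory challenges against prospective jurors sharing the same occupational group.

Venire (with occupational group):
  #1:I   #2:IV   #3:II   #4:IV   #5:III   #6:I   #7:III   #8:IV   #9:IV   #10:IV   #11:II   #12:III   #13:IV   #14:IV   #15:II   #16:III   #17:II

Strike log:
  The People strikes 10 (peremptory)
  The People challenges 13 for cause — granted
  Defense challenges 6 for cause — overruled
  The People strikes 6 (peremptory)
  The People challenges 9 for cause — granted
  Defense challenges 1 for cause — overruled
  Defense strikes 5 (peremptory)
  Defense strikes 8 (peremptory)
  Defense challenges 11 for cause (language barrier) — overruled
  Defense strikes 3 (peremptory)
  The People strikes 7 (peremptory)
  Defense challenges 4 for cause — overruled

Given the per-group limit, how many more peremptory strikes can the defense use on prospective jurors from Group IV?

2

Defense peremptories so far: #5, #8, #3 — 3 of 6 used, 3 left overall.
Against Group IV: #8 — 1 used; per-group cap 3 leaves 2.
Binding limit: min(3, 2) = 2.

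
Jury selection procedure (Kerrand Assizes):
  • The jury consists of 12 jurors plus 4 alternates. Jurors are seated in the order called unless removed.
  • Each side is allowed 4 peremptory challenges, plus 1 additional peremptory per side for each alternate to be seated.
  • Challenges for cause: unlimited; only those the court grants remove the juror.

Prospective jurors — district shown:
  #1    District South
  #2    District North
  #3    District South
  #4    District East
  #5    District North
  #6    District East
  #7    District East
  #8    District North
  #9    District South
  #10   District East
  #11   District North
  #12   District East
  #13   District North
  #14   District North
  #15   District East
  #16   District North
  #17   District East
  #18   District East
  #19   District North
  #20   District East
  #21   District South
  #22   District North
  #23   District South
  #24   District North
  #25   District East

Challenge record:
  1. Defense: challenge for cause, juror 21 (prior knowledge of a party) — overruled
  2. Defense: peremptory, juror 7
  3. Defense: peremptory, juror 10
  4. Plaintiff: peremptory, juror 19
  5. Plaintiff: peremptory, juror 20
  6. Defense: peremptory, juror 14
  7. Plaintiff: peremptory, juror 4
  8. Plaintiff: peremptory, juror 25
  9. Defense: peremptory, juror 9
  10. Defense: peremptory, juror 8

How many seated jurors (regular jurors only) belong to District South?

2

Removed: #4, #7, #8, #9, #10, #14, #19, #20, #25.
Seated jurors 1–12: #1, #2, #3, #5, #6, #11, #12, #13, #15, #16, #17, #18 (alternates #21, #22, #23, #24 not counted).
Of those, in District South: #1, #3 → 2.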